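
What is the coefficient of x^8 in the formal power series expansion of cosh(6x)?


The Maclaurin series is cosh(t) = sum_{m>=0} t^(2m) / (2m)!, so substituting t = 6x, only even powers of x are nonzero, with coefficient of x^(2m) equal to 6^(2m) / (2m)!.
For x^8 the coefficient is 6^8/8! = 1679616/40320 = 1458/35.

1458/35


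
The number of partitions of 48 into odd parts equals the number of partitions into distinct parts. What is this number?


Computing partitions of 48 into odd parts (1, 3, 5, ...):
Using the generating function prod_{k>=0} 1/(1-x^(2k+1)),
the count is 2910

2910


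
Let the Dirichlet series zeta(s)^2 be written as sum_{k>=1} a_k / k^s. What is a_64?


The Dirichlet convolution of the constant function 1 with itself gives (1 * 1)(k) = sum_{d | k} 1 = d(k), the number of positive divisors of k.
Since zeta(s) = sum_{k>=1} 1/k^s, we have zeta(s)^2 = sum_{k>=1} d(k)/k^s, so a_k = d(k).
For k = 64: the divisors are 1, 2, 4, 8, 16, 32, 64.
Count = 7.

7


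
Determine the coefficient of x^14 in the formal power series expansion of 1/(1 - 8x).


The geometric series identity gives 1/(1 - c x) = sum_{k>=0} c^k x^k, so the coefficient of x^k is c^k.
Here c = 8 and k = 14.
Computing: 8^14 = 4398046511104

4398046511104


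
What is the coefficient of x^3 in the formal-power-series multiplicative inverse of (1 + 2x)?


The inverse is 1/(1 + 2x). Apply the geometric identity 1/(1 - y) = sum_{k>=0} y^k with y = -2x:
1/(1 + 2x) = sum_{k>=0} (-2)^k x^k.
So the coefficient of x^3 is (-2)^3 = -8.

-8


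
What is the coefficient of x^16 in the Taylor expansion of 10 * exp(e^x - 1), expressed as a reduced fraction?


exp(e^x - 1) = sum_{k>=0} Bell_k x^k / k!, where Bell_k is the k-th Bell number.
So the coefficient of x^16 is 10 * Bell_16 / 16!.
Computing: Bell_16 = 10480142147 and 16! = 20922789888000, giving
10 * 10480142147/20922789888000 = 10480142147/2092278988800.

10480142147/2092278988800


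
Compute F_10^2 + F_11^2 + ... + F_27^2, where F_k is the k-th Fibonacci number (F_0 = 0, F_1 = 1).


There is a standard identity sum_{k=0}^{N} F_k^2 = F_N * F_{N+1} (proved inductively from the telescoping relation F_k^2 = F_k F_{k+1} - F_{k-1} F_k). Then
sum_{k=10}^{27} F_k^2 = F_27 F_28 - F_9 F_10.
Computing: F_27 = 196418, F_28 = 317811, F_9 = 34, F_10 = 55.
Sum = 196418 * 317811 - 34 * 55 = 62423799128.

62423799128


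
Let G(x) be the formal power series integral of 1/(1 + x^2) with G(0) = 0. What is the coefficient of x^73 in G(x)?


1/(1 + x^2) = sum_{j>=0} (-1)^j x^(2j). Integrating termwise with G(0) = 0:
G(x) = sum_{j>=0} (-1)^j x^(2j+1) / (2j+1) = arctan(x).
Only odd powers are nonzero. For x^73 write 73 = 2*36 + 1, giving
(-1)^36 / 73 = 1/73 = 1/73.

1/73


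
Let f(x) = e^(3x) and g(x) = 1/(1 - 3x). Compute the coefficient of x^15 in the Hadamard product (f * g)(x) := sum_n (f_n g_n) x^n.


Expanding: f_k = 3^k/k! (from e^(3x)) and g_k = 3^k (from 1/(1 - 3x)). So the Hadamard coefficient (f * g)_k = 3^k 3^k / k! = (9)^k / k!.
For k = 15: 9^15/15! = 205891132094649/1307674368000 = 282429536481/1793792000.

282429536481/1793792000


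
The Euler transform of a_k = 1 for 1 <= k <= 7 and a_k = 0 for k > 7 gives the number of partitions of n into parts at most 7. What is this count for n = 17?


Partitions of 17 into parts at most 7:
Using generating function (1-x)^(-1)(1-x^2)^(-1)...(1-x^7)^(-1),
the coefficient of x^17 = 201

201


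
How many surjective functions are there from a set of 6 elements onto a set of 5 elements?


By inclusion-exclusion on which target elements are missed, the number of surjections from an n-set onto a k-set is
surj(n, k) = sum_{j=0}^{k} (-1)^j C(k, j) (k - j)^n.
Equivalently surj(n, k) = k! * S(n, k), where S(n, k) is the Stirling number of the second kind.
For n = 6, k = 5:
S(6, 5) = 15, so
surj = 5! * 15 = 120 * 15 = 1800.

1800


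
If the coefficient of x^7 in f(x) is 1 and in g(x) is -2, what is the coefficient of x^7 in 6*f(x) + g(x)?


Scalar multiplication scales coefficients: 6 * 1 = 6.
Then add the g coefficient: 6 + -2
= 4

4


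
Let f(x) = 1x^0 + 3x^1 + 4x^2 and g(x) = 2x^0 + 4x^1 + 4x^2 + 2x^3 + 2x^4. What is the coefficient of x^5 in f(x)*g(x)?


Cauchy product at x^5:
3*2 + 4*2
= 14

14


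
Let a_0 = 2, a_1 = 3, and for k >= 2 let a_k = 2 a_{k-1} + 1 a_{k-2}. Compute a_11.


Iterating the recurrence forward:
a_0 = 2
a_1 = 3
a_2 = 2*3 + 1*2 = 8
a_3 = 2*8 + 1*3 = 19
a_4 = 2*19 + 1*8 = 46
a_5 = 2*46 + 1*19 = 111
a_6 = 2*111 + 1*46 = 268
a_7 = 2*268 + 1*111 = 647
a_8 = 2*647 + 1*268 = 1562
a_9 = 2*1562 + 1*647 = 3771
a_10 = 2*3771 + 1*1562 = 9104
a_11 = 2*9104 + 1*3771 = 21979
So a_11 = 21979.

21979


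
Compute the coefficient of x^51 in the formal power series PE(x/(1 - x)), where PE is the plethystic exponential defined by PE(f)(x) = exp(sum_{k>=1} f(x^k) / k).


For f(x) = x/(1 - x) we have
sum_{k>=1} f(x^k) / k = sum_{k>=1} (1/k) * x^k / (1 - x^k) = sum_{k, m >= 1} x^(k m) / k,
which after exponentiating simplifies to
PE(x/(1 - x)) = prod_{k>=1} 1 / (1 - x^k).
This is the generating function for the partition function p(n), so the coefficient of x^51 is p(51).
Computing p(51) by dynamic programming over parts 1, 2, ..., 51: p(51) = 239943.

239943


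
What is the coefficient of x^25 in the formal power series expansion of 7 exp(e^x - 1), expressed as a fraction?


exp(e^x - 1) is the exponential generating function for the Bell numbers Bell_k: exp(e^x - 1) = sum_{k>=0} Bell_k x^k / k!.
So the coefficient of x^25 in 7 exp(e^x - 1) is 7 Bell_25 / 25!.
Computing: Bell_25 = 4638590332229999353 and 25! = 15511210043330985984000000, giving
7 * 4638590332229999353/15511210043330985984000000 = 356814640940769181/170452857619021824000000.

356814640940769181/170452857619021824000000


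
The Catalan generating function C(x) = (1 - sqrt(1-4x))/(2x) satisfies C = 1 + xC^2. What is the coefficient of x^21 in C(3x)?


Substituting x -> 3x scales the n-th coefficient by 3^n, so [x^21] C(3x) = 3^21 * C_21.
C_21 = C(2*21, 21)/(22) = 538257874440/22 = 24466267020.
So 3^21 * 24466267020 = 10460353203 * 24466267020 = 255925794588110265060.

255925794588110265060


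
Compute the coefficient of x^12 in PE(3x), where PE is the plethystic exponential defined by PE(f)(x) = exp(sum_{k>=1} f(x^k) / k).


With f(x) = 3x, the exponent is sum_{k>=1} 3 x^k / k = 3 * (-ln(1 - x)). Exponentiating:
PE(3x) = exp(-3 ln(1 - x)) = 1/(1 - x)^3.
By the negative binomial expansion, [x^n] 1/(1 - x)^3 = C(n + 2, 2).
For n = 12: C(14, 2) = 91.

91


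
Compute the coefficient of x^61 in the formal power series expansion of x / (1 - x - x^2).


Let f(x) = sum_{k>=0} a_k x^k. Multiplying f(x) * (1 - x - x^2) = x and matching coefficients gives a_0 = 0, a_1 = 1, and a_k = a_{k-1} + a_{k-2} for k >= 2. These are the Fibonacci numbers F_k.
Iterating from F_0 = 0, F_1 = 1:
F_0=0, F_1=1, F_2=1, F_3=2, F_4=3, F_5=5, F_6=8, F_7=13, F_8=21, F_9=34, ...
F_61 = 2504730781961.

2504730781961


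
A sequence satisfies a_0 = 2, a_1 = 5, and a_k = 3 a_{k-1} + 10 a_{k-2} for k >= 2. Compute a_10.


The characteristic equation is t^2 - 3 t - 10 = 0, with roots r_1 = 5 and r_2 = -2 (so c_1 = r_1 + r_2, c_2 = -r_1 r_2 as required).
One can use the closed form a_n = A r_1^n + B r_2^n, but direct iteration is more reliable:
a_0 = 2, a_1 = 5, a_2 = 35, a_3 = 155, a_4 = 815, a_5 = 3995, a_6 = 20135, a_7 = 100355, a_8 = 502415, a_9 = 2510795, a_10 = 12556535.
So a_10 = 12556535.

12556535


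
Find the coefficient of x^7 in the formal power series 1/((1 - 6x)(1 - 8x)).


By partial fractions or Cauchy convolution:
The coefficient equals sum_{k=0}^{7} 6^k * 8^(7-k).
= 7548800

7548800


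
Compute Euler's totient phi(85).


phi(n) counts integers in [1, n] coprime to n. Using the multiplicative formula phi(n) = n * prod_{p | n} (1 - 1/p):
85 = 5 * 17, so
phi(85) = 85 * (1 - 1/5) * (1 - 1/17) = 64.

64


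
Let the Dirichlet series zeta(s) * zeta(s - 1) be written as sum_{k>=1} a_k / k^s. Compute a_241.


Convolution gives a_k = sum_{d | k} d * 1 = sum_{d | k} d = sigma(k), the sum of positive divisors of k.
For k = 241, the divisors are 1, 241, so
sigma(241) = 1 + 241 = 242.

242


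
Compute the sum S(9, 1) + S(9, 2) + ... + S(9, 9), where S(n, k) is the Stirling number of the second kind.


By definition, S(n, k) counts partitions of an n-set into exactly k nonempty blocks.
Computing row n = 9 for k = 1..9:
S(9, k): 1, 255, 3025, 7770, 6951, 2646, 462, 36, 1
Sum = 21147. (This equals Bell_9 since the sum runs over all k.)

21147


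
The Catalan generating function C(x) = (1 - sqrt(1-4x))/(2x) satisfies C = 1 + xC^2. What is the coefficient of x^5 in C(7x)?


Substituting x -> 7x scales the n-th coefficient by 7^n, so [x^5] C(7x) = 7^5 * C_5.
C_5 = C(2*5, 5)/(6) = 252/6 = 42.
So 7^5 * 42 = 16807 * 42 = 705894.

705894


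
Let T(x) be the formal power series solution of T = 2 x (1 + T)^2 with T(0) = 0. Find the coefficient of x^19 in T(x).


Apply the Lagrange inversion formula: if T = 2 x * phi(T) with phi(t) = (1 + t)^2, then [x^n] T = 2^n * (1/n) [t^(n-1)] phi(t)^n = 2^n * (1/n) [t^(n-1)] (1 + t)^(2n) = 2^n * (1/n) C(2n, n-1).
Using the identity C(2n, n-1) = C(2n, n) * n / (n+1), the unscaled factor equals C(2n, n) / (n+1) = C_n, the n-th Catalan number.
For n = 19: C_19 = C(38, 19) / 20 = 35345263800/20 = 1767263190.
With the 2^19 = 524288 factor, the coefficient is 524288 * 1767263190 = 926554883358720.

926554883358720


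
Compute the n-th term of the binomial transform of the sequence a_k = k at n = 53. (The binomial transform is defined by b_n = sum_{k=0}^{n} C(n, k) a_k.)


With a_k = k, b_n = sum_{k=0}^{n} C(n, k) k. Using k * C(n, k) = n * C(n-1, k-1) gives b_n = n * sum_{k>=1} C(n-1, k-1) = n * 2^(n-1).
For n = 53: 53 * 2^52 = 53 * 4503599627370496 = 238690780250636288.

238690780250636288


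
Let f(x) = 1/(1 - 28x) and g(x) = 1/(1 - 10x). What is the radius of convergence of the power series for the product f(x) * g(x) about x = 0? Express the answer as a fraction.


The radius of 1/(1 - 28x) is 1/28 (nearest singularity at x = 1/28), and the radius of 1/(1 - 10x) is 1/10.
The product f(x)*g(x) = 1/((1 - 28x)(1 - 10x)) has singularities at both 1/28 and 1/10, so its radius of convergence is the distance to the nearest one:
min(1/28, 1/10) = 1/28.

1/28


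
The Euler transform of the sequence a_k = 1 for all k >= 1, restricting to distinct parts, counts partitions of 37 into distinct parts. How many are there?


Partitions of 37 into distinct parts can be computed via generating function.
Product (1+x)(1+x^2)(1+x^3)...
The coefficient of x^37 = 760

760


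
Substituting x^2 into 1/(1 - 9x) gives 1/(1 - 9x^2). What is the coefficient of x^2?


The coefficient of x^(2m) in 1/(1 - 9x^2) is 9^m.
With n = 2 = 2*1, the coefficient is 9^1 = 9.

9


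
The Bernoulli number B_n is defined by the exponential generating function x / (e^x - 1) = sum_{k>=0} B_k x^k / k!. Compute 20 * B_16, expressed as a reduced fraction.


Bernoulli numbers can also be computed recursively via B_0 = 1 and sum_{j=0}^{m} C(m+1, j) B_j = 0 for m >= 1. Odd-index Bernoulli numbers vanish for k >= 3.
Computing B_16 = -3617/510, so 20 * B_16 = 20 * -3617/510 = -7234/51.

-7234/51


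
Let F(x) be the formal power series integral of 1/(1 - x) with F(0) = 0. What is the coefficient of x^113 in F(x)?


1/(1 - x) = sum_{k>=0} x^k. Integrating termwise and using F(0) = 0 gives
F(x) = sum_{k>=0} x^(k+1) / (k+1) = sum_{m>=1} x^m / m = -ln(1 - x).
So the coefficient of x^113 is 1/113 = 1/113.

1/113


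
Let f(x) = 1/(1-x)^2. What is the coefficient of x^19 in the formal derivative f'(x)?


Differentiate: d/dx [ 1/(1-x)^r ] = r / (1-x)^(r+1).
Here r = 2, so f'(x) = 2 / (1-x)^3.
The expansion of 1/(1-x)^(r+1) has coefficient of x^n equal to C(n+r, r).
So the coefficient of x^19 in f'(x) is
2 * C(21, 2) = 2 * 210 = 420

420


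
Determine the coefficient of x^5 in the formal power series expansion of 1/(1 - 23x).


The geometric series identity gives 1/(1 - c x) = sum_{k>=0} c^k x^k, so the coefficient of x^k is c^k.
Here c = 23 and k = 5.
Computing: 23^5 = 6436343

6436343


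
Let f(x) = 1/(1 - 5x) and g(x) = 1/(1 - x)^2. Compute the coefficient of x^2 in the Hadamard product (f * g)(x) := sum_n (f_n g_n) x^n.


f has coefficients f_k = 5^k. For g = 1/(1 - x)^2 the coefficient is g_k = C(k + 1, 1) = k + 1. The Hadamard coefficient is (f * g)_k = 5^k * (k + 1).
For k = 2: 5^2 * 3 = 25 * 3 = 75.

75


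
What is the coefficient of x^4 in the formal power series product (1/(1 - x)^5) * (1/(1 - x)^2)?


Combine the factors: (1/(1 - x)^5) * (1/(1 - x)^2) = 1/(1 - x)^7.
Then use 1/(1 - x)^r = sum_{k>=0} C(k + r - 1, r - 1) x^k with r = 7 and k = 4:
C(10, 6) = 210.

210


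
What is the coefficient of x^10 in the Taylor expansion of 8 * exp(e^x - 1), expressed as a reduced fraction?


exp(e^x - 1) = sum_{k>=0} Bell_k x^k / k!, where Bell_k is the k-th Bell number.
So the coefficient of x^10 is 8 * Bell_10 / 10!.
Computing: Bell_10 = 115975 and 10! = 3628800, giving
8 * 115975/3628800 = 4639/18144.

4639/18144


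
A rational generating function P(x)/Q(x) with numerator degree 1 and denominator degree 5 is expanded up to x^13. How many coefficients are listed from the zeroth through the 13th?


Expanding up to x^13 gives the coefficients for x^0, x^1, ..., x^13.
That is 13 + 1 = 14 coefficients in total.

14


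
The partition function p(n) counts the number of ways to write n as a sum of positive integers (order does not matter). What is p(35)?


Using the generating function prod_{k>=1} 1/(1-x^k), we compute p(35).
By dynamic programming over parts 1 through 35:
p(35) = 14883

14883


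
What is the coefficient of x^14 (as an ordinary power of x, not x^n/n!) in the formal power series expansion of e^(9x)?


The exponential series is e^y = sum_{k>=0} y^k / k!. Substituting y = 9x gives
e^(9x) = sum_{k>=0} 9^k x^k / k!.
So the coefficient of x^n is a^n/n! with a = 9, n = 14:
9^14 / 14! = 22876792454961/87178291200 = 94143178827/358758400

94143178827/358758400


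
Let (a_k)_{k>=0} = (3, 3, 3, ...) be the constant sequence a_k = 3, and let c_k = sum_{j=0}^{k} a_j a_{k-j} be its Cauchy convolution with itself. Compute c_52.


Since a_j = 3 for all j >= 0, the convolution sum becomes
c_k = sum_{j=0}^{k} 3 * 3 = 9 * (k + 1).
Equivalently, the generating function of (a_k) is 3/(1 - x) and its square is 9/(1 - x)^2 = sum_{k>=0} 9(k + 1) x^k.
For k = 52: 9 * 53 = 477.

477


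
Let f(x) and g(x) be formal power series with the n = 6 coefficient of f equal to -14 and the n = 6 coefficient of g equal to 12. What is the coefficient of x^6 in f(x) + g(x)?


Addition of formal power series is termwise.
The coefficient of x^6 in f + g = -14 + 12
= -2

-2


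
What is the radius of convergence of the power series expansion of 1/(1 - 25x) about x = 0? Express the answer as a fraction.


Expanding 1/(1 - 25x) = sum_{k>=0} 25^k x^k, the series converges when |25x| < 1, i.e., |x| < 1/25.
So the radius of convergence is 1/25 = 1/25.

1/25


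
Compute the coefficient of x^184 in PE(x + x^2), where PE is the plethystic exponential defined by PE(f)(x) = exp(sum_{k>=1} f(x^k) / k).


With f(x) = x + x^2, the exponent is sum_{k>=1} (x^k + x^(2k)) / k = -ln(1 - x) - ln(1 - x^2). Exponentiating:
PE(x + x^2) = 1 / ((1 - x)(1 - x^2)).
This is the generating function for partitions of n into parts of size 1 or 2. The number of 2's can be any j in 0..92, and the rest are 1's, so
[x^184] = floor(184/2) + 1 = 93.

93


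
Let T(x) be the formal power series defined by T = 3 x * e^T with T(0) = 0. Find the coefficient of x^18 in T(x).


Apply the Lagrange inversion formula: if T = 3 x * phi(T) with phi(t) = e^t, then
[x^n] T = 3^n * (1/n) [t^(n-1)] phi(t)^n = 3^n * (1/n) [t^(n-1)] e^(n t) = 3^n * (1/n) * n^(n-1) / (n-1)! = 3^n * n^(n-1) / n!.
When c = 1 this is the Cayley count of rooted labeled trees on n vertices, divided by n!.
For n = 18: 3^18 * 18^17 / 18! = 387420489 * 2185911559738696531968/6402373705728000 = 1969541804367222465762/14889875.

1969541804367222465762/14889875


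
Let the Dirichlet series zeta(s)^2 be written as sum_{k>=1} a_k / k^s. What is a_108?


The Dirichlet convolution of the constant function 1 with itself gives (1 * 1)(k) = sum_{d | k} 1 = d(k), the number of positive divisors of k.
Since zeta(s) = sum_{k>=1} 1/k^s, we have zeta(s)^2 = sum_{k>=1} d(k)/k^s, so a_k = d(k).
For k = 108: the divisors are 1, 2, 3, 4, 6, 9, 12, 18, 27, 36, 54, 108.
Count = 12.

12


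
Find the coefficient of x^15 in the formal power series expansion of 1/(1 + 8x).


Write 1/(1 + c x) = 1/(1 - (-c) x) and apply the geometric-series identity
1/(1 - y) = sum_{k>=0} y^k to get 1/(1 + c x) = sum_{k>=0} (-c)^k x^k.
So the coefficient of x^k is (-c)^k = (-1)^k * c^k.
Here c = 8 and k = 15:
(-8)^15 = -1 * 35184372088832 = -35184372088832

-35184372088832


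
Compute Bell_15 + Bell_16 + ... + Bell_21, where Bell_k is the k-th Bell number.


Recall Bell_k counts set partitions of a k-set (with Bell_0 = 1 by convention).
Bell_15 through Bell_21: 1382958545, 10480142147, 82864869804, 682076806159, 5832742205057, 51724158235372, 474869816156751
Sum = 1382958545 + 10480142147 + 82864869804 + 682076806159 + 5832742205057 + 51724158235372 + 474869816156751 = 533203521373835.

533203521373835


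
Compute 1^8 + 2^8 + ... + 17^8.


This power sum has a closed form given by Faulhaber's formula
sum_{k=1}^{m} k^p = (1 / (p + 1)) * sum_{j=0}^{p} C(p + 1, j) B_j m^(p + 1 - j),
but for small m direct computation is fastest:
1 + 256 + 6561 + 65536 + 390625 + 1679616 + 5764801 + 16777216 + 43046721 + 100000000 + 214358881 + 429981696 + 815730721 + 1475789056 + 2562890625 + 4294967296 + 6975757441 = 16937207049.

16937207049


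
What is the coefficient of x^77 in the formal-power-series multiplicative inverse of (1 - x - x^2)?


Let the inverse be f(x) = sum_{k>=0} a_k x^k. From f(x) * (1 - x - x^2) = 1 and matching coefficients:
 x^0: a_0 = 1.
 x^1: a_1 - a_0 = 0, so a_1 = 1.
 x^k (k >= 2): a_k - a_{k-1} - a_{k-2} = 0, i.e. a_k = a_{k-1} + a_{k-2}.
This is the Fibonacci-type recurrence shifted so that a_0 = a_1 = 1.
Iterating: a_0=1, a_1=1, a_2=2, a_3=3, a_4=5, a_5=8, a_6=13, a_7=21, a_8=34, a_9=55, ...
a_77 = 8944394323791464.

8944394323791464


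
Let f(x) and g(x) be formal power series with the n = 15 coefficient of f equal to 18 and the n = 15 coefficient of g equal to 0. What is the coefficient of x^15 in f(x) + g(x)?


Addition of formal power series is termwise.
The coefficient of x^15 in f + g = 18 + 0
= 18

18


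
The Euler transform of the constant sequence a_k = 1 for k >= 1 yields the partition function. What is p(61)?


The Euler transform converts the sequence a_k = 1 into the number of integer partitions.
Using the recurrence or dynamic programming:
p(61) = 1121505

1121505


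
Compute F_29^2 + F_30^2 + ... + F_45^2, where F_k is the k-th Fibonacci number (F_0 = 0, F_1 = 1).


There is a standard identity sum_{k=0}^{N} F_k^2 = F_N * F_{N+1} (proved inductively from the telescoping relation F_k^2 = F_k F_{k+1} - F_{k-1} F_k). Then
sum_{k=29}^{45} F_k^2 = F_45 F_46 - F_28 F_29.
Computing: F_45 = 1134903170, F_46 = 1836311903, F_28 = 317811, F_29 = 514229.
Sum = 1134903170 * 1836311903 - 317811 * 514229 = 2084036036395799791.

2084036036395799791


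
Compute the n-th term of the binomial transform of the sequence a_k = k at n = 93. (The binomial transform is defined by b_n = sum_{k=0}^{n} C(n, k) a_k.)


With a_k = k, b_n = sum_{k=0}^{n} C(n, k) k. Using k * C(n, k) = n * C(n-1, k-1) gives b_n = n * sum_{k>=1} C(n-1, k-1) = n * 2^(n-1).
For n = 93: 93 * 2^92 = 93 * 4951760157141521099596496896 = 460513694614161462262474211328.

460513694614161462262474211328


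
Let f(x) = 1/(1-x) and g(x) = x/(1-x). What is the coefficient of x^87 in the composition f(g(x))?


First simplify the composition: f(g(x)) = 1/(1 - x/(1-x)) = (1-x)/((1-x) - x) = (1-x)/(1-2x).
Now extract the coefficient. Write (1-x)/(1-2x) = 1/(1-2x) - x/(1-2x).
The coefficient of x^n in 1/(1-2x) is 2^n, and in x/(1-2x) is 2^(n-1) (for n >= 1).
So the coefficient of x^87 is 2^87 - 2^86 = 154742504910672534362390528 - 77371252455336267181195264 = 77371252455336267181195264.

77371252455336267181195264


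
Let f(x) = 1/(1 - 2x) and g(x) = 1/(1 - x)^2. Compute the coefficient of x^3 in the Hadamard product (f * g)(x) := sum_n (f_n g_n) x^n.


f has coefficients f_k = 2^k. For g = 1/(1 - x)^2 the coefficient is g_k = C(k + 1, 1) = k + 1. The Hadamard coefficient is (f * g)_k = 2^k * (k + 1).
For k = 3: 2^3 * 4 = 8 * 4 = 32.

32


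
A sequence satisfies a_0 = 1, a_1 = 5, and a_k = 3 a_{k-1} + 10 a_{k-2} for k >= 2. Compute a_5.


The characteristic equation is t^2 - 3 t - 10 = 0, with roots r_1 = 5 and r_2 = -2 (so c_1 = r_1 + r_2, c_2 = -r_1 r_2 as required).
One can use the closed form a_n = A r_1^n + B r_2^n, but direct iteration is more reliable:
a_0 = 1, a_1 = 5, a_2 = 25, a_3 = 125, a_4 = 625, a_5 = 3125.
So a_5 = 3125.

3125


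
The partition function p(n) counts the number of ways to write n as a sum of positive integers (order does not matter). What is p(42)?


Using the generating function prod_{k>=1} 1/(1-x^k), we compute p(42).
By dynamic programming over parts 1 through 42:
p(42) = 53174

53174


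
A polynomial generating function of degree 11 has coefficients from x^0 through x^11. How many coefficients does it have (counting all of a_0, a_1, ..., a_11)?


A polynomial of degree 11 takes the form a_0 + a_1 x + ... + a_11 x^11.
The number of coefficients is 11 + 1 = 12.

12


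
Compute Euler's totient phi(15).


phi(n) counts integers in [1, n] coprime to n. Using the multiplicative formula phi(n) = n * prod_{p | n} (1 - 1/p):
15 = 3 * 5, so
phi(15) = 15 * (1 - 1/3) * (1 - 1/5) = 8.

8


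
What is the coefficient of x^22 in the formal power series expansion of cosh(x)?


The Maclaurin series is cosh(t) = sum_{m>=0} t^(2m) / (2m)!, so substituting t = x, only even powers of x are nonzero, with coefficient of x^(2m) equal to 1 / (2m)!.
For x^22 the coefficient is 1/22! = 1/1124000727777607680000 = 1/1124000727777607680000.

1/1124000727777607680000


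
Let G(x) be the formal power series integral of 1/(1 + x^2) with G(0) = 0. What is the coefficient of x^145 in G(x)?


1/(1 + x^2) = sum_{j>=0} (-1)^j x^(2j). Integrating termwise with G(0) = 0:
G(x) = sum_{j>=0} (-1)^j x^(2j+1) / (2j+1) = arctan(x).
Only odd powers are nonzero. For x^145 write 145 = 2*72 + 1, giving
(-1)^72 / 145 = 1/145 = 1/145.

1/145


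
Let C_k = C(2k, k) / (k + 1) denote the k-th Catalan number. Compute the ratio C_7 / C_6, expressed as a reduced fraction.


Using C_k = (2k)! / (k! (k+1)!), the ratio C_{k+1}/C_k simplifies to
C_{k+1}/C_k = [(2k+2)! / ((k+1)! (k+2)!)] * [k! (k+1)! / (2k)!]
 = (2k+2)(2k+1) / ((k+1)(k+2)) = 2(2k+1) / (k+2).
For k = 6: 2(2*6 + 1) / (6 + 2) = 26/8 = 13/4.

13/4


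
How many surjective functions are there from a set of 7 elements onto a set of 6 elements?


By inclusion-exclusion on which target elements are missed, the number of surjections from an n-set onto a k-set is
surj(n, k) = sum_{j=0}^{k} (-1)^j C(k, j) (k - j)^n.
Equivalently surj(n, k) = k! * S(n, k), where S(n, k) is the Stirling number of the second kind.
For n = 7, k = 6:
S(7, 6) = 21, so
surj = 6! * 21 = 720 * 21 = 15120.

15120


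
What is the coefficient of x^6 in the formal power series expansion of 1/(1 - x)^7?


The expansion 1/(1 - x)^r = sum_{k>=0} C(k + r - 1, r - 1) x^k follows from the multiset / negative-binomial theorem (or from repeated differentiation of the geometric series).
For r = 7 and k = 6:
C(12, 6) = 479001600 / (720 * 720) = 924.

924


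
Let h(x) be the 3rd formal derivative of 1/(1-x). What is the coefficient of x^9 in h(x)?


Differentiating 3 times: d^3/dx^3 [1/(1-x)] = 3!/(1-x)^4.
The expansion 1/(1-x)^4 = sum_{k>=0} C(k+3, 3) x^k, so the coefficient of x^n in 3!/(1-x)^4 is 3! * C(n+3, 3).
For n = 9: 6 * C(12, 3) = 6 * 220 = 1320

1320


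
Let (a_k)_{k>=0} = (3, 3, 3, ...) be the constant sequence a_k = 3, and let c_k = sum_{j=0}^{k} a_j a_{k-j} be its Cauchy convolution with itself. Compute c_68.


Since a_j = 3 for all j >= 0, the convolution sum becomes
c_k = sum_{j=0}^{k} 3 * 3 = 9 * (k + 1).
Equivalently, the generating function of (a_k) is 3/(1 - x) and its square is 9/(1 - x)^2 = sum_{k>=0} 9(k + 1) x^k.
For k = 68: 9 * 69 = 621.

621


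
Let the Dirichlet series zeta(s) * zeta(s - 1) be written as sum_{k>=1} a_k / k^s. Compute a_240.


Convolution gives a_k = sum_{d | k} d * 1 = sum_{d | k} d = sigma(k), the sum of positive divisors of k.
For k = 240, the divisors are 1, 2, 3, 4, 5, 6, 8, 10, 12, 15, 16, 20, 24, 30, 40, 48, 60, 80, 120, 240, so
sigma(240) = 1 + 2 + 3 + 4 + 5 + 6 + 8 + 10 + 12 + 15 + 16 + 20 + 24 + 30 + 40 + 48 + 60 + 80 + 120 + 240 = 744.

744


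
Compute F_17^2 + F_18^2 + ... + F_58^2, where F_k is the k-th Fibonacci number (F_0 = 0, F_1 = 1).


There is a standard identity sum_{k=0}^{N} F_k^2 = F_N * F_{N+1} (proved inductively from the telescoping relation F_k^2 = F_k F_{k+1} - F_{k-1} F_k). Then
sum_{k=17}^{58} F_k^2 = F_58 F_59 - F_16 F_17.
Computing: F_58 = 591286729879, F_59 = 956722026041, F_16 = 987, F_17 = 1597.
Sum = 591286729879 * 956722026041 - 987 * 1597 = 565697038180994369202800.

565697038180994369202800


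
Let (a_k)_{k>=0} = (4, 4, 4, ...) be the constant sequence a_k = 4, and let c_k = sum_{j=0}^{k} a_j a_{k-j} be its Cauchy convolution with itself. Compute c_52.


Since a_j = 4 for all j >= 0, the convolution sum becomes
c_k = sum_{j=0}^{k} 4 * 4 = 16 * (k + 1).
Equivalently, the generating function of (a_k) is 4/(1 - x) and its square is 16/(1 - x)^2 = sum_{k>=0} 16(k + 1) x^k.
For k = 52: 16 * 53 = 848.

848


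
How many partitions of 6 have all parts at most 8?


Using the generating function (1-x)^(-1)(1-x^2)^(-1)...(1-x^8)^(-1),
the coefficient of x^6 counts these restricted partitions.
Result = 11

11


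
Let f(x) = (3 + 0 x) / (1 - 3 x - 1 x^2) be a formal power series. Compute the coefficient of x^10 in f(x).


Write f(x) = sum_{k>=0} a_k x^k. Multiplying both sides by 1 - 3 x - 1 x^2 gives
(1 - 3 x - 1 x^2) sum_{k>=0} a_k x^k = 3 + 0 x.
Matching coefficients:
 x^0: a_0 = 3
 x^1: a_1 - 3 a_0 = 0  =>  a_1 = 3*3 + 0 = 9
 x^k (k >= 2): a_k = 3 a_{k-1} + 1 a_{k-2}.
Iterating: a_2 = 30, a_3 = 99, a_4 = 327, a_5 = 1080, a_6 = 3567, a_7 = 11781, a_8 = 38910, a_9 = 128511, a_10 = 424443.
So the coefficient of x^10 is 424443.

424443


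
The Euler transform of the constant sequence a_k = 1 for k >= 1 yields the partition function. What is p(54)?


The Euler transform converts the sequence a_k = 1 into the number of integer partitions.
Using the recurrence or dynamic programming:
p(54) = 386155

386155


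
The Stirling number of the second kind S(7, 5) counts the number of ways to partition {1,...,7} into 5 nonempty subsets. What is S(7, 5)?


Using the explicit formula S(n,k) = (1/k!) sum_{j=0}^{k} (-1)^(k-j) C(k,j) j^n:
S(7, 5) = 140
Equivalently, S(n,k) is n! times the coefficient of x^n in the EGF (e^x - 1)^k / k!.

140


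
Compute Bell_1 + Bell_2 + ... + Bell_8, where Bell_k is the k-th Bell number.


Recall Bell_k counts set partitions of a k-set (with Bell_0 = 1 by convention).
Bell_1 through Bell_8: 1, 2, 5, 15, 52, 203, 877, 4140
Sum = 1 + 2 + 5 + 15 + 52 + 203 + 877 + 4140 = 5295.

5295


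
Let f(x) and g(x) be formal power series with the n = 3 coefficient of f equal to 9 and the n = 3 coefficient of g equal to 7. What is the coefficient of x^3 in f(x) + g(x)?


Addition of formal power series is termwise.
The coefficient of x^3 in f + g = 9 + 7
= 16

16


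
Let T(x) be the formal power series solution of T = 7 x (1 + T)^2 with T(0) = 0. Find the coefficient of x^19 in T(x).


Apply the Lagrange inversion formula: if T = 7 x * phi(T) with phi(t) = (1 + t)^2, then [x^n] T = 7^n * (1/n) [t^(n-1)] phi(t)^n = 7^n * (1/n) [t^(n-1)] (1 + t)^(2n) = 7^n * (1/n) C(2n, n-1).
Using the identity C(2n, n-1) = C(2n, n) * n / (n+1), the unscaled factor equals C(2n, n) / (n+1) = C_n, the n-th Catalan number.
For n = 19: C_19 = C(38, 19) / 20 = 35345263800/20 = 1767263190.
With the 7^19 = 11398895185373143 factor, the coefficient is 11398895185373143 * 1767263190 = 20144847867778182038506170.

20144847867778182038506170


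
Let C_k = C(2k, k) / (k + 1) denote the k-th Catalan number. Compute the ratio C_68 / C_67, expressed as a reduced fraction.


Using C_k = (2k)! / (k! (k+1)!), the ratio C_{k+1}/C_k simplifies to
C_{k+1}/C_k = [(2k+2)! / ((k+1)! (k+2)!)] * [k! (k+1)! / (2k)!]
 = (2k+2)(2k+1) / ((k+1)(k+2)) = 2(2k+1) / (k+2).
For k = 67: 2(2*67 + 1) / (67 + 2) = 270/69 = 90/23.

90/23


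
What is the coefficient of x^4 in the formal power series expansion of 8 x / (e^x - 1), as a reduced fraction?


The exponential generating function for Bernoulli numbers is
x / (e^x - 1) = sum_{k>=0} B_k x^k / k!.
So the coefficient of x^4 in 8 x / (e^x - 1) is 8 B_4 / 4!.
Computing: B_4 = -1/30, 4! = 24, giving
8 * -1/30 / 24 = -1/90.

-1/90


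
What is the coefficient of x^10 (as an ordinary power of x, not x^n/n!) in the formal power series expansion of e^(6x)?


The exponential series is e^y = sum_{k>=0} y^k / k!. Substituting y = 6x gives
e^(6x) = sum_{k>=0} 6^k x^k / k!.
So the coefficient of x^n is a^n/n! with a = 6, n = 10:
6^10 / 10! = 60466176/3628800 = 2916/175

2916/175


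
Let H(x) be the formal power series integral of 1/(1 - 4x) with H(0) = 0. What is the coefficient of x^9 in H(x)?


1/(1 - 4x) = sum_{k>=0} 4^k x^k. Integrating termwise with H(0) = 0:
H(x) = sum_{k>=0} 4^k x^(k+1) / (k+1) = sum_{m>=1} 4^(m-1) x^m / m.
For m = 9: 4^8/9 = 65536/9 = 65536/9.

65536/9


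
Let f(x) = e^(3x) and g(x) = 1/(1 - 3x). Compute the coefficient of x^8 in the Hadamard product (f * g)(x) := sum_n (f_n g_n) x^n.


Expanding: f_k = 3^k/k! (from e^(3x)) and g_k = 3^k (from 1/(1 - 3x)). So the Hadamard coefficient (f * g)_k = 3^k 3^k / k! = (9)^k / k!.
For k = 8: 9^8/8! = 43046721/40320 = 4782969/4480.

4782969/4480


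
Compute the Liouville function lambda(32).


The Liouville function is lambda(k) = (-1)^Omega(k), where Omega(k) counts the prime factors of k with multiplicity.
Factoring: 32 = 2 * 2 * 2 * 2 * 2, so Omega(32) = 5.
lambda(32) = (-1)^5 = -1.

-1


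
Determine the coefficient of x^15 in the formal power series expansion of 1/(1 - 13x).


The geometric series identity gives 1/(1 - c x) = sum_{k>=0} c^k x^k, so the coefficient of x^k is c^k.
Here c = 13 and k = 15.
Computing: 13^15 = 51185893014090757

51185893014090757


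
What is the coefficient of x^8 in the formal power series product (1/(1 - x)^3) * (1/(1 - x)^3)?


Combine the factors: (1/(1 - x)^3) * (1/(1 - x)^3) = 1/(1 - x)^6.
Then use 1/(1 - x)^r = sum_{k>=0} C(k + r - 1, r - 1) x^k with r = 6 and k = 8:
C(13, 5) = 1287.

1287


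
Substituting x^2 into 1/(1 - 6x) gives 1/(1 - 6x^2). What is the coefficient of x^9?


Since 1/(1 - 6x^2) only has even powers of x,
the coefficient of x^9 (odd) is 0.

0


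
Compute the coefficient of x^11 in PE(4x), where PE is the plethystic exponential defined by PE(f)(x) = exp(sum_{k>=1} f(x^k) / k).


With f(x) = 4x, the exponent is sum_{k>=1} 4 x^k / k = 4 * (-ln(1 - x)). Exponentiating:
PE(4x) = exp(-4 ln(1 - x)) = 1/(1 - x)^4.
By the negative binomial expansion, [x^n] 1/(1 - x)^4 = C(n + 3, 3).
For n = 11: C(14, 3) = 364.

364


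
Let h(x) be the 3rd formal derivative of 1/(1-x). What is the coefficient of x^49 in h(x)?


Differentiating 3 times: d^3/dx^3 [1/(1-x)] = 3!/(1-x)^4.
The expansion 1/(1-x)^4 = sum_{k>=0} C(k+3, 3) x^k, so the coefficient of x^n in 3!/(1-x)^4 is 3! * C(n+3, 3).
For n = 49: 6 * C(52, 3) = 6 * 22100 = 132600

132600


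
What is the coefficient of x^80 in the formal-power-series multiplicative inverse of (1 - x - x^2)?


Let the inverse be f(x) = sum_{k>=0} a_k x^k. From f(x) * (1 - x - x^2) = 1 and matching coefficients:
 x^0: a_0 = 1.
 x^1: a_1 - a_0 = 0, so a_1 = 1.
 x^k (k >= 2): a_k - a_{k-1} - a_{k-2} = 0, i.e. a_k = a_{k-1} + a_{k-2}.
This is the Fibonacci-type recurrence shifted so that a_0 = a_1 = 1.
Iterating: a_0=1, a_1=1, a_2=2, a_3=3, a_4=5, a_5=8, a_6=13, a_7=21, a_8=34, a_9=55, ...
a_80 = 37889062373143906.

37889062373143906


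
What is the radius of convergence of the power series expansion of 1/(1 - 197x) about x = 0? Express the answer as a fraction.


Expanding 1/(1 - 197x) = sum_{k>=0} 197^k x^k, the series converges when |197x| < 1, i.e., |x| < 1/197.
So the radius of convergence is 1/197 = 1/197.

1/197


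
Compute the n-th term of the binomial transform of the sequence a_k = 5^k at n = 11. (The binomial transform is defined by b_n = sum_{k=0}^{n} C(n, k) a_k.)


With a_k = 5^k, b_n = sum_{k=0}^{n} C(n, k) 5^k = (1 + 5)^n by the binomial theorem.
For n = 11: (1 + 5)^11 = 6^11 = 362797056.

362797056


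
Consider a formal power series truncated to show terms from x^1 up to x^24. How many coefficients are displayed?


From x^1 to x^24 inclusive, the count is 24 - 1 + 1 = 24.

24


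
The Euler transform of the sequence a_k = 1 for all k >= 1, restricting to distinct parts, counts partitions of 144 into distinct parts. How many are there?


Partitions of 144 into distinct parts can be computed via generating function.
Product (1+x)(1+x^2)(1+x^3)...
The coefficient of x^144 = 12769602

12769602


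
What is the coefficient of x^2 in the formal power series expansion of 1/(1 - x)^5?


The expansion 1/(1 - x)^r = sum_{k>=0} C(k + r - 1, r - 1) x^k follows from the multiset / negative-binomial theorem (or from repeated differentiation of the geometric series).
For r = 5 and k = 2:
C(6, 4) = 720 / (24 * 2) = 15.

15


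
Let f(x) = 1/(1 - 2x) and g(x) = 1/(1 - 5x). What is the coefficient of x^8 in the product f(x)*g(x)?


The coefficient of x^n in f*g is the Cauchy product: sum_{k=0}^{n} a^k * b^(n-k).
With a=2, b=5, n=8:
sum_{k=0}^{8} 2^k * 5^(8-k)
= 650871

650871


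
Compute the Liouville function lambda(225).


The Liouville function is lambda(k) = (-1)^Omega(k), where Omega(k) counts the prime factors of k with multiplicity.
Factoring: 225 = 3 * 3 * 5 * 5, so Omega(225) = 4.
lambda(225) = (-1)^4 = 1.

1


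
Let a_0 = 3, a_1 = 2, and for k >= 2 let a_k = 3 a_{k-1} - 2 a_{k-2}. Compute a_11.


Iterating the recurrence forward:
a_0 = 3
a_1 = 2
a_2 = 3*2 - 2*3 = 0
a_3 = 3*0 - 2*2 = -4
a_4 = 3*-4 - 2*0 = -12
a_5 = 3*-12 - 2*-4 = -28
a_6 = 3*-28 - 2*-12 = -60
a_7 = 3*-60 - 2*-28 = -124
a_8 = 3*-124 - 2*-60 = -252
a_9 = 3*-252 - 2*-124 = -508
a_10 = 3*-508 - 2*-252 = -1020
a_11 = 3*-1020 - 2*-508 = -2044
So a_11 = -2044.

-2044


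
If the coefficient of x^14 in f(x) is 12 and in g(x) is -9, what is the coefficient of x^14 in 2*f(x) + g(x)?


Scalar multiplication scales coefficients: 2 * 12 = 24.
Then add the g coefficient: 24 + -9
= 15

15


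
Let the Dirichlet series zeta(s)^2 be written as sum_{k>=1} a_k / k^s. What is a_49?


The Dirichlet convolution of the constant function 1 with itself gives (1 * 1)(k) = sum_{d | k} 1 = d(k), the number of positive divisors of k.
Since zeta(s) = sum_{k>=1} 1/k^s, we have zeta(s)^2 = sum_{k>=1} d(k)/k^s, so a_k = d(k).
For k = 49: the divisors are 1, 7, 49.
Count = 3.

3


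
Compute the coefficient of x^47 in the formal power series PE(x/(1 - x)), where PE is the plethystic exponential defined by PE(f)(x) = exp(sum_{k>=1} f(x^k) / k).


For f(x) = x/(1 - x) we have
sum_{k>=1} f(x^k) / k = sum_{k>=1} (1/k) * x^k / (1 - x^k) = sum_{k, m >= 1} x^(k m) / k,
which after exponentiating simplifies to
PE(x/(1 - x)) = prod_{k>=1} 1 / (1 - x^k).
This is the generating function for the partition function p(n), so the coefficient of x^47 is p(47).
Computing p(47) by dynamic programming over parts 1, 2, ..., 47: p(47) = 124754.

124754


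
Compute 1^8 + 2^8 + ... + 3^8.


This power sum has a closed form given by Faulhaber's formula
sum_{k=1}^{m} k^p = (1 / (p + 1)) * sum_{j=0}^{p} C(p + 1, j) B_j m^(p + 1 - j),
but for small m direct computation is fastest:
1 + 256 + 6561 = 6818.

6818


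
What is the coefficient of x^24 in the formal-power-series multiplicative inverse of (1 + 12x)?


The inverse is 1/(1 + 12x). Apply the geometric identity 1/(1 - y) = sum_{k>=0} y^k with y = -12x:
1/(1 + 12x) = sum_{k>=0} (-12)^k x^k.
So the coefficient of x^24 is (-12)^24 = 79496847203390844133441536.

79496847203390844133441536


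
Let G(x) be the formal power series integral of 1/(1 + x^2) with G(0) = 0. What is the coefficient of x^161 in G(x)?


1/(1 + x^2) = sum_{j>=0} (-1)^j x^(2j). Integrating termwise with G(0) = 0:
G(x) = sum_{j>=0} (-1)^j x^(2j+1) / (2j+1) = arctan(x).
Only odd powers are nonzero. For x^161 write 161 = 2*80 + 1, giving
(-1)^80 / 161 = 1/161 = 1/161.

1/161


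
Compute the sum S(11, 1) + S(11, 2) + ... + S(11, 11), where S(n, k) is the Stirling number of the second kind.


By definition, S(n, k) counts partitions of an n-set into exactly k nonempty blocks.
Computing row n = 11 for k = 1..11:
S(11, k): 1, 1023, 28501, 145750, 246730, 179487, 63987, 11880, 1155, 55, 1
Sum = 678570. (This equals Bell_11 since the sum runs over all k.)

678570


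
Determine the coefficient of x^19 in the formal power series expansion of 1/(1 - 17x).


The geometric series identity gives 1/(1 - c x) = sum_{k>=0} c^k x^k, so the coefficient of x^k is c^k.
Here c = 17 and k = 19.
Computing: 17^19 = 239072435685151324847153

239072435685151324847153


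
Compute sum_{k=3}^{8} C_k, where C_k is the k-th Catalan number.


C_3 through C_8: 5, 14, 42, 132, 429, 1430
Sum = 5 + 14 + 42 + 132 + 429 + 1430
= 2052

2052


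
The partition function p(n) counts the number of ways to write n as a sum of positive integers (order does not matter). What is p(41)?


Using the generating function prod_{k>=1} 1/(1-x^k), we compute p(41).
By dynamic programming over parts 1 through 41:
p(41) = 44583

44583


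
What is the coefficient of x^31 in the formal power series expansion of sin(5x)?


The Maclaurin series is sin(t) = sum_{k>=0} (-1)^k t^(2k+1) / (2k+1)!, so substituting t = 5x, only odd powers of x are nonzero, with coefficient of x^(2k+1) equal to (-1)^k 5^(2k+1) / (2k+1)!.
Write 31 = 2*15 + 1, giving the coefficient (-1)^15 * 5^31 / 31! = -4656612873077392578125/8222838654177922817725562880000000 = -59604644775390625/105252334773477412066887204864.

-59604644775390625/105252334773477412066887204864


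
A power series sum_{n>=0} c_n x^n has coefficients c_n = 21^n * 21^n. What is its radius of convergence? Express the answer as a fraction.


By the root test (Cauchy-Hadamard), the radius is R = 1 / limsup_n |c_n|^(1/n).
Here |c_n|^(1/n) = (21^n * 21^n)^(1/n) = 21 * 21 = 441 for all n.
So R = 1/441 = 1/441.

1/441


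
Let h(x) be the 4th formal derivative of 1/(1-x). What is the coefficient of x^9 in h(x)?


Differentiating 4 times: d^4/dx^4 [1/(1-x)] = 4!/(1-x)^5.
The expansion 1/(1-x)^5 = sum_{k>=0} C(k+4, 4) x^k, so the coefficient of x^n in 4!/(1-x)^5 is 4! * C(n+4, 4).
For n = 9: 24 * C(13, 4) = 24 * 715 = 17160

17160


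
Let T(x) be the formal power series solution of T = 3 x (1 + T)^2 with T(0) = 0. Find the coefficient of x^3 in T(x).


Apply the Lagrange inversion formula: if T = 3 x * phi(T) with phi(t) = (1 + t)^2, then [x^n] T = 3^n * (1/n) [t^(n-1)] phi(t)^n = 3^n * (1/n) [t^(n-1)] (1 + t)^(2n) = 3^n * (1/n) C(2n, n-1).
Using the identity C(2n, n-1) = C(2n, n) * n / (n+1), the unscaled factor equals C(2n, n) / (n+1) = C_n, the n-th Catalan number.
For n = 3: C_3 = C(6, 3) / 4 = 20/4 = 5.
With the 3^3 = 27 factor, the coefficient is 27 * 5 = 135.

135


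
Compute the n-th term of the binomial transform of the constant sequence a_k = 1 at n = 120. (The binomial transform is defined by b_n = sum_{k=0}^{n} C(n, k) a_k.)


With a_k = 1 for all k, b_n = sum_{k=0}^{n} C(n, k) = 2^n by the binomial theorem.
For n = 120: 2^120 = 1329227995784915872903807060280344576.

1329227995784915872903807060280344576
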